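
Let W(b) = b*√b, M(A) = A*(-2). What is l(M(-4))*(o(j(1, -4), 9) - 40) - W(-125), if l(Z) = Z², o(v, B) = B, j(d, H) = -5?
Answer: -1984 + 625*I*√5 ≈ -1984.0 + 1397.5*I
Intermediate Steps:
M(A) = -2*A
W(b) = b^(3/2)
l(M(-4))*(o(j(1, -4), 9) - 40) - W(-125) = (-2*(-4))²*(9 - 40) - (-125)^(3/2) = 8²*(-31) - (-625)*I*√5 = 64*(-31) + 625*I*√5 = -1984 + 625*I*√5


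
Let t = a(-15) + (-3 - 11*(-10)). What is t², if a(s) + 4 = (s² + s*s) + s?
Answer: 289444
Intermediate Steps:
a(s) = -4 + s + 2*s² (a(s) = -4 + ((s² + s*s) + s) = -4 + ((s² + s²) + s) = -4 + (2*s² + s) = -4 + (s + 2*s²) = -4 + s + 2*s²)
t = 538 (t = (-4 - 15 + 2*(-15)²) + (-3 - 11*(-10)) = (-4 - 15 + 2*225) + (-3 + 110) = (-4 - 15 + 450) + 107 = 431 + 107 = 538)
t² = 538² = 289444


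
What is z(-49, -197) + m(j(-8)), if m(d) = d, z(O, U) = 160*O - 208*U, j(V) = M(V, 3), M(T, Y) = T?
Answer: 33128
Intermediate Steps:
j(V) = V
z(O, U) = -208*U + 160*O
z(-49, -197) + m(j(-8)) = (-208*(-197) + 160*(-49)) - 8 = (40976 - 7840) - 8 = 33136 - 8 = 33128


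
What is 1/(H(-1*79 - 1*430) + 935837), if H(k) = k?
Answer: 1/935328 ≈ 1.0691e-6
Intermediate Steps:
1/(H(-1*79 - 1*430) + 935837) = 1/((-1*79 - 1*430) + 935837) = 1/((-79 - 430) + 935837) = 1/(-509 + 935837) = 1/935328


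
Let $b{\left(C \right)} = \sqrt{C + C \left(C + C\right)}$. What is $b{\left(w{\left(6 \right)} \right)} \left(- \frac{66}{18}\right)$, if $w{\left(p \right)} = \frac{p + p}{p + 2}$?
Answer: $- \frac{11 \sqrt{6}}{3} \approx -8.9815$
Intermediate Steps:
$w{\left(p \right)} = \frac{2 p}{2 + p}$
$b{\left(C \right)} = \sqrt{C + 2 C^{2}}$ ($b{\left(C \right)} = \sqrt{C + C 2 C} = \sqrt{C + 2 C^{2}}$)
$b{\left(w{\left(6 \right)} \right)} \left(- \frac{66}{18}\right) = \sqrt{2 \cdot 6 \frac{1}{2 + 6} \left(1 + 2 \cdot 2 \cdot 6 \frac{1}{2 + 6}\right)} \left(- \frac{66}{18}\right) = \sqrt{2 \cdot 6 \cdot \frac{1}{8} \left(1 + 2 \cdot 2 \cdot 6 \cdot \frac{1}{8}\right)} \left(\left(-66\right) \frac{1}{18}\right) = \sqrt{2 \cdot 6 \cdot \frac{1}{8} \left(1 + 2 \cdot 2 \cdot 6 \cdot \frac{1}{8}\right)} \left(- \frac{11}{3}\right) = \sqrt{\frac{3 \left(1 + 2 \cdot \frac{3}{2}\right)}{2}} \left(- \frac{11}{3}\right) = \sqrt{\frac{3 \left(1 + 3\right)}{2}} \left(- \frac{11}{3}\right) = \sqrt{\frac{3}{2} \cdot 4} \left(- \frac{11}{3}\right) = \sqrt{6} \left(- \frac{11}{3}\right) = - \frac{11 \sqrt{6}}{3}$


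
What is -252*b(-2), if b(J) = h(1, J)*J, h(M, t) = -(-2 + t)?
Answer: 2016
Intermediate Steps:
h(M, t) = 2 - t
b(J) = J*(2 - J) (b(J) = (2 - J)*J = J*(2 - J))
-252*b(-2) = -(-504)*(2 - 1*(-2)) = -(-504)*(2 + 2) = -(-504)*4 = -252*(-8) = 2016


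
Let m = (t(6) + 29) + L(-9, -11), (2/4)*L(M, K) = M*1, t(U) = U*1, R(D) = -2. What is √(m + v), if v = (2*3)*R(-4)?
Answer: √5 ≈ 2.2361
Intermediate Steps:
t(U) = U
L(M, K) = 2*M (L(M, K) = 2*(M*1) = 2*M)
v = -12 (v = (2*3)*(-2) = 6*(-2) = -12)
m = 17 (m = (6 + 29) + 2*(-9) = 35 - 18 = 17)
√(m + v) = √(17 - 12) = √5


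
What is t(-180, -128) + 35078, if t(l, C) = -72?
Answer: 35006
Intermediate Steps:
t(-180, -128) + 35078 = -72 + 35078 = 35006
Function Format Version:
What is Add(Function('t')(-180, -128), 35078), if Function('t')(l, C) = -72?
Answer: 35006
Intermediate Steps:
Add(Function('t')(-180, -128), 35078) = Add(-72, 35078) = 35006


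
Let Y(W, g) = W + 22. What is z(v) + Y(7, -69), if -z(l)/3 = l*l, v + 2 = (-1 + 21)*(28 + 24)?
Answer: -3232303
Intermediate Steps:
v = 1038 (v = -2 + (-1 + 21)*(28 + 24) = -2 + 20*52 = -2 + 1040 = 1038)
Y(W, g) = 22 + W
z(l) = -3*l² (z(l) = -3*l*l = -3*l²)
z(v) + Y(7, -69) = -3*1038² + (22 + 7) = -3*1077444 + 29 = -3232332 + 29 = -3232303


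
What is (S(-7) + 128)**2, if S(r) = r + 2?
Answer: 15129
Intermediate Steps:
S(r) = 2 + r
(S(-7) + 128)**2 = ((2 - 7) + 128)**2 = (-5 + 128)**2 = 123**2 = 15129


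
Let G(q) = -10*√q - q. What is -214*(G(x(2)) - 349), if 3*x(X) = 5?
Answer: 225128/3 + 2140*√15/3 ≈ 77805.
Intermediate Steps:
x(X) = 5/3 (x(X) = (⅓)*5 = 5/3)
G(q) = -q - 10*√q
-214*(G(x(2)) - 349) = -214*((-1*5/3 - 10*√15/3) - 349) = -214*((-5/3 - 10*√15/3) - 349) = -214*(-1052/3 - 10*√15/3) = 225128/3 + 2140*√15/3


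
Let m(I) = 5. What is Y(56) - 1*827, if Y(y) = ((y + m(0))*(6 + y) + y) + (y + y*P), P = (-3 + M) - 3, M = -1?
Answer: 2675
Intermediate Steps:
P = -7 (P = (-3 - 1) - 3 = -4 - 3 = -7)
Y(y) = -5*y + (5 + y)*(6 + y) (Y(y) = ((y + 5)*(6 + y) + y) + (y + y*(-7)) = ((5 + y)*(6 + y) + y) + (y - 7*y) = (y + (5 + y)*(6 + y)) - 6*y = -5*y + (5 + y)*(6 + y))
Y(56) - 1*827 = (30 + 56² + 6*56) - 1*827 = (30 + 3136 + 336) - 827 = 3502 - 827 = 2675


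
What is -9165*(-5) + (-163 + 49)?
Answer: 45711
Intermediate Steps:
-9165*(-5) + (-163 + 49) = -195*(-235) - 114 = 45825 - 114 = 45711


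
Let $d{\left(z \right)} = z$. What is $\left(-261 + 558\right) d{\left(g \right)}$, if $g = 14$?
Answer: $4158$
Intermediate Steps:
$\left(-261 + 558\right) d{\left(g \right)} = \left(-261 + 558\right) 14 = 297 \cdot 14 = 4158$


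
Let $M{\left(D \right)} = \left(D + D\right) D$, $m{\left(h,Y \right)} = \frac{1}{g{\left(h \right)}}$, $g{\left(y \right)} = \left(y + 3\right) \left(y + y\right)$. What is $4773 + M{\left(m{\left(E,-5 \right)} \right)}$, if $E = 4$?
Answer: $\frac{7484065}{1568} \approx 4773.0$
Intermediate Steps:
$g{\left(y \right)} = 2 y \left(3 + y\right)$ ($g{\left(y \right)} = \left(3 + y\right) 2 y = 2 y \left(3 + y\right)$)
$m{\left(h,Y \right)} = \frac{1}{2 h \left(3 + h\right)}$
$M{\left(D \right)} = 2 D^{2}$ ($M{\left(D \right)} = 2 D D = 2 D^{2}$)
$4773 + M{\left(m{\left(E,-5 \right)} \right)} = 4773 + 2 \left(\frac{1}{2 \cdot 4 \left(3 + 4\right)}\right)^{2} = 4773 + 2 \left(\frac{1}{2} \cdot \frac{1}{4} \cdot \frac{1}{7}\right)^{2} = 4773 + \frac{2}{3136} = 4773 + 2 \cdot \frac{1}{3136} = 4773 + \frac{1}{1568} = \frac{7484065}{1568}$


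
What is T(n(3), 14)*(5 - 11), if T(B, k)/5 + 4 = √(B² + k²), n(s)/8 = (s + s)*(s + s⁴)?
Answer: 120 - 420*√82945 ≈ -1.2084e+5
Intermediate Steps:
n(s) = 16*s*(s + s⁴) (n(s) = 8*((s + s)*(s + s⁴)) = 8*((2*s)*(s + s⁴)) = 8*(2*s*(s + s⁴)) = 16*s*(s + s⁴))
T(B, k) = -20 + 5*√(B² + k²)
T(n(3), 14)*(5 - 11) = (-20 + 5*√((16*3²*(1 + 3³))² + 14²))*(5 - 11) = (-20 + 5*√((16*9*(1 + 27))² + 196))*(-6) = (-20 + 5*√((16*9*28)² + 196))*(-6) = (-20 + 5*√(4032² + 196))*(-6) = (-20 + 5*√(16257024 + 196))*(-6) = (-20 + 5*√16257220)*(-6) = (-20 + 5*(14*√82945))*(-6) = (-20 + 70*√82945)*(-6) = 120 - 420*√82945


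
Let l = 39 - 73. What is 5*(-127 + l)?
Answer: -805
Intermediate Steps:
l = -34
5*(-127 + l) = 5*(-127 - 34) = 5*(-161) = -805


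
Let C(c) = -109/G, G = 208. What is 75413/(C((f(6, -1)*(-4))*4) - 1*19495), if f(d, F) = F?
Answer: -15685904/4055069 ≈ -3.8682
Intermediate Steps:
C(c) = -109/208
75413/(C((f(6, -1)*(-4))*4) - 1*19495) = 75413/(-109/208 - 1*19495) = 75413/(-109/208 - 19495) = 75413/(-4055069/208) = 75413*(-208/4055069) = -15685904/4055069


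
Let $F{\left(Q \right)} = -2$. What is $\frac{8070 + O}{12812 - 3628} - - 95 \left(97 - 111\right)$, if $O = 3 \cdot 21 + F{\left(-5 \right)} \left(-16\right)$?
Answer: $- \frac{12206555}{9184} \approx -1329.1$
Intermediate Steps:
$O = 95$ ($O = 3 \cdot 21 - -32 = 63 + 32 = 95$)
$\frac{8070 + O}{12812 - 3628} - - 95 \left(97 - 111\right) = \frac{8070 + 95}{12812 - 3628} - - 95 \left(97 - 111\right) = \frac{8165}{9184} - \left(-95\right) \left(-14\right) = 8165 \cdot \frac{1}{9184} - 1330 = \frac{8165}{9184} - 1330 = - \frac{12206555}{9184}$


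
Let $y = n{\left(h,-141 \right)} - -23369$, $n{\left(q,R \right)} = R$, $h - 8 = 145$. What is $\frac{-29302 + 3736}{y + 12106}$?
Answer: $- \frac{4261}{5889} \approx -0.72355$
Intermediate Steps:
$h = 153$ ($h = 8 + 145 = 153$)
$y = 23228$ ($y = -141 - -23369 = -141 + 23369 = 23228$)
$\frac{-29302 + 3736}{y + 12106} = \frac{-29302 + 3736}{23228 + 12106} = - \frac{25566}{35334} = \left(-25566\right) \frac{1}{35334} = - \frac{4261}{5889}$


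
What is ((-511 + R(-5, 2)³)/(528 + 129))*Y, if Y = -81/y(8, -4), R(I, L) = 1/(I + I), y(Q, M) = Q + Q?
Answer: 4599009/1168000 ≈ 3.9375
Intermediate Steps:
y(Q, M) = 2*Q
R(I, L) = 1/(2*I)
Y = -81/16 (Y = -81/(2*8) = -81/16 ≈ -5.0625)
((-511 + R(-5, 2)³)/(528 + 129))*Y = ((-511 + ((½)/(-5))³)/(528 + 129))*(-81/16) = ((-511 + ((½)*(-⅕))³)/657)*(-81/16) = ((-511 + (-⅒)³)*(1/657))*(-81/16) = ((-511 - 1/1000)*(1/657))*(-81/16) = -511001/1000*1/657*(-81/16) = -511001/657000*(-81/16) = 4599009/1168000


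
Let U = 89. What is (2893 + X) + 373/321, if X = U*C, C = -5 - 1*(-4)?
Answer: 900457/321 ≈ 2805.2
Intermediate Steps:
C = -1 (C = -5 + 4 = -1)
X = -89 (X = 89*(-1) = -89)
(2893 + X) + 373/321 = (2893 - 89) + 373/321 = 2804 + 373*(1/321) = 2804 + 373/321 = 900457/321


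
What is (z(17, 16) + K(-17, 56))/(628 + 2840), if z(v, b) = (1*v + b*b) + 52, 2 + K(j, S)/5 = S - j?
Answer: 10/51 ≈ 0.19608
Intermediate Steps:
K(j, S) = -10 - 5*j + 5*S (K(j, S) = -10 + 5*(S - j) = -10 + (-5*j + 5*S) = -10 - 5*j + 5*S)
z(v, b) = 52 + v + b² (z(v, b) = (v + b²) + 52 = 52 + v + b²)
(z(17, 16) + K(-17, 56))/(628 + 2840) = ((52 + 17 + 16²) + (-10 - 5*(-17) + 5*56))/(628 + 2840) = ((52 + 17 + 256) + (-10 + 85 + 280))/3468 = (325 + 355)*(1/3468) = 680*(1/3468) = 10/51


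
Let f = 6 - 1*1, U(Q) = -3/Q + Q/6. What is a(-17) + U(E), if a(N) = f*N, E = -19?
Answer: -10033/114 ≈ -88.009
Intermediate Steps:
U(Q) = -3/Q + Q/6 (U(Q) = -3/Q + Q*(⅙) = -3/Q + Q/6)
f = 5 (f = 6 - 1 = 5)
a(N) = 5*N
a(-17) + U(E) = 5*(-17) + (-3/(-19) + (⅙)*(-19)) = -85 + (-3*(-1/19) - 19/6) = -85 + (3/19 - 19/6) = -85 - 343/114 = -10033/114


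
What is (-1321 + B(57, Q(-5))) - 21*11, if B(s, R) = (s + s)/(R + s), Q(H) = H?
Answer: -40295/26 ≈ -1549.8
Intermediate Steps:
B(s, R) = 2*s/(R + s) (B(s, R) = (2*s)/(R + s) = 2*s/(R + s))
(-1321 + B(57, Q(-5))) - 21*11 = (-1321 + 2*57/(-5 + 57)) - 21*11 = (-1321 + 2*57/52) - 231 = (-1321 + 2*57*(1/52)) - 231 = (-1321 + 57/26) - 231 = -34289/26 - 231 = -40295/26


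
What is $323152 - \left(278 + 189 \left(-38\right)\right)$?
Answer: $330056$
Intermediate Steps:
$323152 - \left(278 + 189 \left(-38\right)\right) = 323152 - \left(278 - 7182\right) = 323152 - -6904 = 323152 + 6904 = 330056$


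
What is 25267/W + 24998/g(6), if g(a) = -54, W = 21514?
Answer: -268221277/580878 ≈ -461.75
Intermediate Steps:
25267/W + 24998/g(6) = 25267/21514 + 24998/(-54) = 25267*(1/21514) + 24998*(-1/54) = 25267/21514 - 12499/27 = -268221277/580878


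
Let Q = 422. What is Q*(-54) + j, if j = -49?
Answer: -22837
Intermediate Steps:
Q*(-54) + j = 422*(-54) - 49 = -22788 - 49 = -22837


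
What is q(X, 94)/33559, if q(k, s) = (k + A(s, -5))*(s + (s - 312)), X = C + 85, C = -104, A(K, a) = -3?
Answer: 2728/33559 ≈ 0.081290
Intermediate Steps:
X = -19 (X = -104 + 85 = -19)
q(k, s) = (-312 + 2*s)*(-3 + k) (q(k, s) = (k - 3)*(s + (s - 312)) = (-3 + k)*(s + (-312 + s)) = (-3 + k)*(-312 + 2*s) = (-312 + 2*s)*(-3 + k))
q(X, 94)/33559 = (936 - 312*(-19) - 6*94 + 2*(-19)*94)/33559 = (936 + 5928 - 564 - 3572)*(1/33559) = 2728*(1/33559) = 2728/33559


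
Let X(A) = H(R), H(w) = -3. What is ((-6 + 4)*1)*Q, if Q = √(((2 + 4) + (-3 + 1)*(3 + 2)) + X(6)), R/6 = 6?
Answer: -2*I*√7 ≈ -5.2915*I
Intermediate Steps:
R = 36 (R = 6*6 = 36)
X(A) = -3
Q = I*√7 (Q = √(((2 + 4) + (-3 + 1)*(3 + 2)) - 3) = √((6 - 2*5) - 3) = √((6 - 10) - 3) = √(-4 - 3) = √(-7) = I*√7 ≈ 2.6458*I)
((-6 + 4)*1)*Q = ((-6 + 4)*1)*(I*√7) = (-2*1)*(I*√7) = -2*I*√7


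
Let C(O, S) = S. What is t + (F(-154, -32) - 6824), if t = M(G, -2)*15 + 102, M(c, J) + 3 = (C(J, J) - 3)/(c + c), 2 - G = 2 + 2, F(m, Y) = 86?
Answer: -26649/4 ≈ -6662.3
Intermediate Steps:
G = -2 (G = 2 - (2 + 2) = 2 - 1*4 = 2 - 4 = -2)
M(c, J) = -3 + (-3 + J)/(2*c) (M(c, J) = -3 + (J - 3)/(c + c) = -3 + (-3 + J)/((2*c)) = -3 + (-3 + J)*(1/(2*c)) = -3 + (-3 + J)/(2*c))
t = 303/4 (t = ((½)*(-3 - 2 - 6*(-2))/(-2))*15 + 102 = ((½)*(-½)*(-3 - 2 + 12))*15 + 102 = ((½)*(-½)*7)*15 + 102 = -7/4*15 + 102 = -105/4 + 102 = 303/4 ≈ 75.750)
t + (F(-154, -32) - 6824) = 303/4 + (86 - 6824) = 303/4 - 6738 = -26649/4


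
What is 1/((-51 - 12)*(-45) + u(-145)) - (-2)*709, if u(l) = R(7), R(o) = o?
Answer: 4029957/2842 ≈ 1418.0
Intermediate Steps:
u(l) = 7
1/((-51 - 12)*(-45) + u(-145)) - (-2)*709 = 1/((-51 - 12)*(-45) + 7) - (-2)*709 = 1/(-63*(-45) + 7) - 1*(-1418) = 1/(2835 + 7) + 1418 = 1/2842 + 1418 = 4029957/2842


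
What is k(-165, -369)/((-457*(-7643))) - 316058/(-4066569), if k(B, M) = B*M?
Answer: 1351536554923/14203919598219 ≈ 0.095152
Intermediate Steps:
k(-165, -369)/((-457*(-7643))) - 316058/(-4066569) = (-165*(-369))/((-457*(-7643))) - 316058/(-4066569) = 60885/3492851 - 316058*(-1/4066569) = 60885*(1/3492851) + 316058/4066569 = 60885/3492851 + 316058/4066569 = 1351536554923/14203919598219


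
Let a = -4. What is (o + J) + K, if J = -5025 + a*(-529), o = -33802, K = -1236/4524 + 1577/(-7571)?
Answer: -104784370179/2854267 ≈ -36712.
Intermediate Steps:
K = -1374342/2854267 (K = -1236*1/4524 + 1577*(-1/7571) = -103/377 - 1577/7571 = -1374342/2854267 ≈ -0.48150)
J = -2909 (J = -5025 - 4*(-529) = -5025 + 2116 = -2909)
(o + J) + K = (-33802 - 2909) - 1374342/2854267 = -36711 - 1374342/2854267 = -104784370179/2854267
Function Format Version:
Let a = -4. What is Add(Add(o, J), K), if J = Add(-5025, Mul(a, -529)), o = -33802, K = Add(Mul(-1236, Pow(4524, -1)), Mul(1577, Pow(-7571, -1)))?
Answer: Rational(-104784370179, 2854267) ≈ -36712.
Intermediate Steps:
K = Rational(-1374342, 2854267) (K = Add(Mul(-1236, Rational(1, 4524)), Mul(1577, Rational(-1, 7571))) = Add(Rational(-103, 377), Rational(-1577, 7571)) = Rational(-1374342, 2854267) ≈ -0.48150)
J = -2909 (J = Add(-5025, Mul(-4, -529)) = Add(-5025, 2116) = -2909)
Add(Add(o, J), K) = Add(Add(-33802, -2909), Rational(-1374342, 2854267)) = Add(-36711, Rational(-1374342, 2854267)) = Rational(-104784370179, 2854267)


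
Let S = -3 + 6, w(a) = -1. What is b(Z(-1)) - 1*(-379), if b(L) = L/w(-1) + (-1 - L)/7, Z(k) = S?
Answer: 2628/7 ≈ 375.43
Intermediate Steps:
S = 3
Z(k) = 3
b(L) = -⅐ - 8*L/7 (b(L) = L/(-1) + (-1 - L)/7 = L*(-1) + (-1 - L)*(⅐) = -L + (-⅐ - L/7) = -⅐ - 8*L/7)
b(Z(-1)) - 1*(-379) = (-⅐ - 8/7*3) - 1*(-379) = (-⅐ - 24/7) + 379 = -25/7 + 379 = 2628/7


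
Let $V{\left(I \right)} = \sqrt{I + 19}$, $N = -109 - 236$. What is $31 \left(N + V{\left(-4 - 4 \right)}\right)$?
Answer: $-10695 + 31 \sqrt{11} \approx -10592.0$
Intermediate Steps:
$N = -345$
$V{\left(I \right)} = \sqrt{19 + I}$
$31 \left(N + V{\left(-4 - 4 \right)}\right) = 31 \left(-345 + \sqrt{19 - 8}\right) = 31 \left(-345 + \sqrt{11}\right) = -10695 + 31 \sqrt{11}$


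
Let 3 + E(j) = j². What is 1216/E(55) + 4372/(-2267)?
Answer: -5227756/3425437 ≈ -1.5262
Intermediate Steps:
E(j) = -3 + j²
1216/E(55) + 4372/(-2267) = 1216/(-3 + 55²) + 4372/(-2267) = 1216/(-3 + 3025) + 4372*(-1/2267) = 1216/3022 - 4372/2267 = 1216*(1/3022) - 4372/2267 = 608/1511 - 4372/2267 = -5227756/3425437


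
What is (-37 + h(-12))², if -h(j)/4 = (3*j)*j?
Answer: 3115225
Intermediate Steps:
h(j) = -12*j² (h(j) = -4*3*j*j = -12*j²)
(-37 + h(-12))² = (-37 - 12*(-12)²)² = (-37 - 12*144)² = (-37 - 1728)² = (-1765)² = 3115225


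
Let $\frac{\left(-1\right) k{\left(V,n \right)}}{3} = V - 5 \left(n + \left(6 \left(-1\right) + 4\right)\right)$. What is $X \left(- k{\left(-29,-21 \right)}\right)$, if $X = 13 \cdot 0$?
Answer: $0$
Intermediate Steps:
$k{\left(V,n \right)} = -30 - 3 V + 15 n$ ($k{\left(V,n \right)} = - 3 \left(V - 5 \left(n + \left(6 \left(-1\right) + 4\right)\right)\right) = - 3 \left(V - 5 \left(n + \left(-6 + 4\right)\right)\right) = - 3 \left(V - 5 \left(n - 2\right)\right) = - 3 \left(V - 5 \left(-2 + n\right)\right) = - 3 \left(V - \left(-10 + 5 n\right)\right) = - 3 \left(10 + V - 5 n\right) = -30 - 3 V + 15 n$)
$X = 0$
$X \left(- k{\left(-29,-21 \right)}\right) = 0 \left(- (-30 - -87 + 15 \left(-21\right))\right) = 0 \left(- (-30 + 87 - 315)\right) = 0 \left(\left(-1\right) \left(-258\right)\right) = 0 \cdot 258 = 0$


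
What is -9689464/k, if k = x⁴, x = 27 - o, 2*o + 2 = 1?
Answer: -155031424/9150625 ≈ -16.942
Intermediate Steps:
o = -½ (o = -1 + (½)*1 = -1 + ½ = -½ ≈ -0.50000)
x = 55/2 (x = 27 - 1*(-½) = 27 + ½ = 55/2 ≈ 27.500)
k = 9150625/16 (k = (55/2)⁴ = 9150625/16 ≈ 5.7191e+5)
-9689464/k = -9689464/9150625/16 = -9689464*16/9150625 = -155031424/9150625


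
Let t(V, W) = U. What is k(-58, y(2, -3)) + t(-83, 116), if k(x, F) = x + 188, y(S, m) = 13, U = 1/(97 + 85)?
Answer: 23661/182 ≈ 130.01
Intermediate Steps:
U = 1/182 ≈ 0.0054945
k(x, F) = 188 + x
t(V, W) = 1/182
k(-58, y(2, -3)) + t(-83, 116) = (188 - 58) + 1/182 = 130 + 1/182 = 23661/182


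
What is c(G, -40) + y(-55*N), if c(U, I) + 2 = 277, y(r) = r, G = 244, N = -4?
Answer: 495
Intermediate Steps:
c(U, I) = 275 (c(U, I) = -2 + 277 = 275)
c(G, -40) + y(-55*N) = 275 - 55*(-4) = 275 + 220 = 495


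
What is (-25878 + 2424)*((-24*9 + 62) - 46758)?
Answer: 1100274048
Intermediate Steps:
(-25878 + 2424)*((-24*9 + 62) - 46758) = -23454*((-216 + 62) - 46758) = -23454*(-154 - 46758) = -23454*(-46912) = 1100274048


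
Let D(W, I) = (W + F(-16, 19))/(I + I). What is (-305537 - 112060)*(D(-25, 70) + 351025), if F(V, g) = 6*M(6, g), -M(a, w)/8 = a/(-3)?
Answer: -20522207818887/140 ≈ -1.4659e+11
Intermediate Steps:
M(a, w) = 8*a/3 (M(a, w) = -8*a/(-3) = -8*a*(-1)/3 = -(-8)*a/3 = 8*a/3)
F(V, g) = 96 (F(V, g) = 6*((8/3)*6) = 6*16 = 96)
D(W, I) = (96 + W)/(2*I) (D(W, I) = (W + 96)/(I + I) = (96 + W)/((2*I)) = (96 + W)*(1/(2*I)) = (96 + W)/(2*I))
(-305537 - 112060)*(D(-25, 70) + 351025) = (-305537 - 112060)*((½)*(96 - 25)/70 + 351025) = -417597*((½)*(1/70)*71 + 351025) = -417597*(71/140 + 351025) = -417597*49143571/140 = -20522207818887/140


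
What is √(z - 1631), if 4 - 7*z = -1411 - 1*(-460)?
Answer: I*√73234/7 ≈ 38.66*I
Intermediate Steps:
z = 955/7 (z = 4/7 - (-1411 - 1*(-460))/7 = 4/7 - (-1411 + 460)/7 = 4/7 - ⅐*(-951) = 4/7 + 951/7 = 955/7 ≈ 136.43)
√(z - 1631) = √(955/7 - 1631) = √(-10462/7) = I*√73234/7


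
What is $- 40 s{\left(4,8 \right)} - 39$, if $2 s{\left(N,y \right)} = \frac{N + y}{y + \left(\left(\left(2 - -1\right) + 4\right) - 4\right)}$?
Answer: $- \frac{669}{11} \approx -60.818$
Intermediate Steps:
$s{\left(N,y \right)} = \frac{N + y}{2 \left(3 + y\right)}$ ($s{\left(N,y \right)} = \frac{\left(N + y\right) \frac{1}{y + \left(\left(\left(2 - -1\right) + 4\right) - 4\right)}}{2} = \frac{\left(N + y\right) \frac{1}{y + \left(\left(\left(2 + 1\right) + 4\right) - 4\right)}}{2} = \frac{\left(N + y\right) \frac{1}{y + \left(\left(3 + 4\right) - 4\right)}}{2} = \frac{\left(N + y\right) \frac{1}{y + \left(7 - 4\right)}}{2} = \frac{\left(N + y\right) \frac{1}{y + 3}}{2} = \frac{\left(N + y\right) \frac{1}{3 + y}}{2} = \frac{\frac{1}{3 + y} \left(N + y\right)}{2} = \frac{N + y}{2 \left(3 + y\right)}$)
$- 40 s{\left(4,8 \right)} - 39 = - 40 \frac{4 + 8}{2 \left(3 + 8\right)} - 39 = - 40 \cdot \frac{1}{2} \cdot \frac{1}{11} \cdot 12 - 39 = \left(-40\right) \frac{6}{11} - 39 = - \frac{240}{11} - 39 = - \frac{669}{11}$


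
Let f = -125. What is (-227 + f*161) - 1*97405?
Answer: -117757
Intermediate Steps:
(-227 + f*161) - 1*97405 = (-227 - 125*161) - 1*97405 = (-227 - 20125) - 97405 = -20352 - 97405 = -117757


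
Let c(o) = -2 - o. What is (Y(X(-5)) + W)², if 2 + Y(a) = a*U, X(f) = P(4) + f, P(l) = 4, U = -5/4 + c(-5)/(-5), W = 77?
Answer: 2362369/400 ≈ 5905.9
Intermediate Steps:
U = -37/20 (U = -5/4 + (-2 - 1*(-5))/(-5) = -5*¼ + (-2 + 5)*(-⅕) = -5/4 + 3*(-⅕) = -5/4 - ⅗ = -37/20 ≈ -1.8500)
X(f) = 4 + f
Y(a) = -2 - 37*a/20 (Y(a) = -2 + a*(-37/20) = -2 - 37*a/20)
(Y(X(-5)) + W)² = ((-2 - 37*(4 - 5)/20) + 77)² = ((-2 - 37/20*(-1)) + 77)² = ((-2 + 37/20) + 77)² = (-3/20 + 77)² = (1537/20)² = 2362369/400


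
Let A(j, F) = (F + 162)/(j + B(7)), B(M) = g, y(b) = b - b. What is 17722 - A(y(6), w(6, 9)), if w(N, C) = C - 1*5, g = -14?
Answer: 124137/7 ≈ 17734.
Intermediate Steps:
y(b) = 0
B(M) = -14
w(N, C) = -5 + C (w(N, C) = C - 5 = -5 + C)
A(j, F) = (162 + F)/(-14 + j) (A(j, F) = (F + 162)/(j - 14) = (162 + F)/(-14 + j))
17722 - A(y(6), w(6, 9)) = 17722 - (162 + (-5 + 9))/(-14 + 0) = 17722 - (162 + 4)/(-14) = 17722 - (-1)*166/14 = 17722 - 1*(-83/7) = 17722 + 83/7 = 124137/7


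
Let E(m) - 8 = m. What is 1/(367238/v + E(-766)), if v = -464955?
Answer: -3345/2538152 ≈ -0.0013179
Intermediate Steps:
E(m) = 8 + m
1/(367238/v + E(-766)) = 1/(367238/(-464955) + (8 - 766)) = 1/(367238*(-1/464955) - 758) = 1/(-2642/3345 - 758) = 1/(-2538152/3345) = -3345/2538152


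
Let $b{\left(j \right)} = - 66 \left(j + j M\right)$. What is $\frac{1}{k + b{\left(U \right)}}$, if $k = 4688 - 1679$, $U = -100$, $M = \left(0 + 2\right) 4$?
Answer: $\frac{1}{62409} \approx 1.6023 \cdot 10^{-5}$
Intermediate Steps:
$M = 8$ ($M = 2 \cdot 4 = 8$)
$b{\left(j \right)} = - 594 j$ ($b{\left(j \right)} = - 66 \left(j + j 8\right) = - 66 \left(j + 8 j\right) = - 66 \cdot 9 j = - 594 j$)
$k = 3009$
$\frac{1}{k + b{\left(U \right)}} = \frac{1}{3009 - -59400} = \frac{1}{3009 + 59400} = \frac{1}{62409}$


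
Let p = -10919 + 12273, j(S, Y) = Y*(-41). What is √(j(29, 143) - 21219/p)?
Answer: I*√10777462234/1354 ≈ 76.672*I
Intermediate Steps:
j(S, Y) = -41*Y
p = 1354
√(j(29, 143) - 21219/p) = √(-41*143 - 21219/1354) = √(-5863 - 21219*1/1354) = √(-5863 - 21219/1354) = √(-7959721/1354) = I*√10777462234/1354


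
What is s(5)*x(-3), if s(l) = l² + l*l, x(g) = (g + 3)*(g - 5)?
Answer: 0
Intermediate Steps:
x(g) = (-5 + g)*(3 + g) (x(g) = (3 + g)*(-5 + g) = (-5 + g)*(3 + g))
s(l) = 2*l² (s(l) = l² + l² = 2*l²)
s(5)*x(-3) = (2*5²)*(-15 + (-3)² - 2*(-3)) = (2*25)*(-15 + 9 + 6) = 50*0 = 0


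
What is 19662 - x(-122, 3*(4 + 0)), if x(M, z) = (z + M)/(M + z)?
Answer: 19661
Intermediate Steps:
x(M, z) = 1 (x(M, z) = (M + z)/(M + z) = 1)
19662 - x(-122, 3*(4 + 0)) = 19662 - 1*1 = 19662 - 1 = 19661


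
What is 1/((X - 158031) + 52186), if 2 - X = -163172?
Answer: 1/57329 ≈ 1.7443e-5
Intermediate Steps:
X = 163174 (X = 2 - 1*(-163172) = 2 + 163172 = 163174)
1/((X - 158031) + 52186) = 1/((163174 - 158031) + 52186) = 1/(5143 + 52186) = 1/57329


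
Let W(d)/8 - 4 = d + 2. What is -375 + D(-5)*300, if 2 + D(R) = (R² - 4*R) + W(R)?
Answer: 14925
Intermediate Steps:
W(d) = 48 + 8*d (W(d) = 32 + 8*(d + 2) = 32 + 8*(2 + d) = 32 + (16 + 8*d) = 48 + 8*d)
D(R) = 46 + R² + 4*R (D(R) = -2 + ((R² - 4*R) + (48 + 8*R)) = -2 + (48 + R² + 4*R) = 46 + R² + 4*R)
-375 + D(-5)*300 = -375 + (46 + (-5)² + 4*(-5))*300 = -375 + (46 + 25 - 20)*300 = -375 + 51*300 = -375 + 15300 = 14925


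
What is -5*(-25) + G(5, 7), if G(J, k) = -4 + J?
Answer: 126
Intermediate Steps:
-5*(-25) + G(5, 7) = -5*(-25) + (-4 + 5) = 125 + 1 = 126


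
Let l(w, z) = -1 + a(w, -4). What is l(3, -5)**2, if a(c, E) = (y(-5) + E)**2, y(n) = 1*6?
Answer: 9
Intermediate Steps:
y(n) = 6
a(c, E) = (6 + E)**2
l(w, z) = 3 (l(w, z) = -1 + (6 - 4)**2 = -1 + 2**2 = -1 + 4 = 3)
l(3, -5)**2 = 3**2 = 9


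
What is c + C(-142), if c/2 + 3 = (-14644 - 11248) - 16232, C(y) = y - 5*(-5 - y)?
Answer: -85081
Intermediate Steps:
C(y) = 25 + 6*y (C(y) = y + (25 + 5*y) = 25 + 6*y)
c = -84254 (c = -6 + 2*((-14644 - 11248) - 16232) = -6 + 2*(-25892 - 16232) = -6 + 2*(-42124) = -6 - 84248 = -84254)
c + C(-142) = -84254 + (25 + 6*(-142)) = -84254 + (25 - 852) = -84254 - 827 = -85081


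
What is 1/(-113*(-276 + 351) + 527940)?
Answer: 1/519465 ≈ 1.9251e-6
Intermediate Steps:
1/(-113*(-276 + 351) + 527940) = 1/(-113*75 + 527940) = 1/(-8475 + 527940) = 1/519465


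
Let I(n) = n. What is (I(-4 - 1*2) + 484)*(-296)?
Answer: -141488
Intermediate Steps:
(I(-4 - 1*2) + 484)*(-296) = ((-4 - 1*2) + 484)*(-296) = ((-4 - 2) + 484)*(-296) = (-6 + 484)*(-296) = 478*(-296) = -141488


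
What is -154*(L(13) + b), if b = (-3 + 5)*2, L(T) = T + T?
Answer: -4620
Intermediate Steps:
L(T) = 2*T
b = 4 (b = 2*2 = 4)
-154*(L(13) + b) = -154*(2*13 + 4) = -154*(26 + 4) = -154*30 = -4620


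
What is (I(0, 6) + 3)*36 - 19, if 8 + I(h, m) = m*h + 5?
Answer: -19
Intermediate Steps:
I(h, m) = -3 + h*m (I(h, m) = -8 + (m*h + 5) = -8 + (h*m + 5) = -8 + (5 + h*m) = -3 + h*m)
(I(0, 6) + 3)*36 - 19 = ((-3 + 0*6) + 3)*36 - 19 = ((-3 + 0) + 3)*36 - 19 = (-3 + 3)*36 - 19 = 0*36 - 19 = 0 - 19 = -19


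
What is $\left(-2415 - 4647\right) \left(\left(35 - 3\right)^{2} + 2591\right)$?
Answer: $-25529130$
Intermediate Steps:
$\left(-2415 - 4647\right) \left(\left(35 - 3\right)^{2} + 2591\right) = - 7062 \left(32^{2} + 2591\right) = - 7062 \left(1024 + 2591\right) = \left(-7062\right) 3615 = -25529130$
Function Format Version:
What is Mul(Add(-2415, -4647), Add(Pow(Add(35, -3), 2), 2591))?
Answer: -25529130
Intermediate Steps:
Mul(Add(-2415, -4647), Add(Pow(Add(35, -3), 2), 2591)) = Mul(-7062, Add(Pow(32, 2), 2591)) = Mul(-7062, Add(1024, 2591)) = Mul(-7062, 3615) = -25529130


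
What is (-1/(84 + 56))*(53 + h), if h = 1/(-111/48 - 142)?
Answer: -122361/323260 ≈ -0.37852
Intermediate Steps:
h = -16/2309 (h = 1/(-111*1/48 - 142) = 1/(-37/16 - 142) = 1/(-2309/16) = -16/2309 ≈ -0.0069294)
(-1/(84 + 56))*(53 + h) = (-1/(84 + 56))*(53 - 16/2309) = -1/140*(122361/2309) = -1*1/140*(122361/2309) = -1/140*122361/2309 = -122361/323260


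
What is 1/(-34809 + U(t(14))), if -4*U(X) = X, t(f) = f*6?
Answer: -1/34830 ≈ -2.8711e-5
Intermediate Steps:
t(f) = 6*f
U(X) = -X/4
1/(-34809 + U(t(14))) = 1/(-34809 - 3*14/2) = 1/(-34809 - ¼*84) = 1/(-34809 - 21) = 1/(-34830) = -1/34830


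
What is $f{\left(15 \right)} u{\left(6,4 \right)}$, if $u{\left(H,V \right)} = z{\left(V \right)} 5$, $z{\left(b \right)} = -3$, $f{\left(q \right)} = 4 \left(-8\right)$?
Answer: $480$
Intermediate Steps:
$f{\left(q \right)} = -32$
$u{\left(H,V \right)} = -15$ ($u{\left(H,V \right)} = \left(-3\right) 5 = -15$)
$f{\left(15 \right)} u{\left(6,4 \right)} = \left(-32\right) \left(-15\right) = 480$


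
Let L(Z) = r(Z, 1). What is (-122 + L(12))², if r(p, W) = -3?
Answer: 15625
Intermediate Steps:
L(Z) = -3
(-122 + L(12))² = (-122 - 3)² = (-125)² = 15625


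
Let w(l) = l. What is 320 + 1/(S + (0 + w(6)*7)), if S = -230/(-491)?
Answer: 6673131/20852 ≈ 320.02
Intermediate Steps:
S = 230/491 (S = -230*(-1/491) = 230/491 ≈ 0.46843)
320 + 1/(S + (0 + w(6)*7)) = 320 + 1/(230/491 + (0 + 6*7)) = 320 + 1/(230/491 + (0 + 42)) = 320 + 1/(230/491 + 42) = 320 + 1/(20852/491) = 320 + 491/20852 = 6673131/20852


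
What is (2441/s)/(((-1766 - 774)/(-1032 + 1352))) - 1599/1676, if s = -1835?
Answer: -307181099/390583420 ≈ -0.78647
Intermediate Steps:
(2441/s)/(((-1766 - 774)/(-1032 + 1352))) - 1599/1676 = (2441/(-1835))/(((-1766 - 774)/(-1032 + 1352))) - 1599/1676 = (2441*(-1/1835))/((-2540/320)) - 1599*1/1676 = -2441/(1835*((-2540*1/320))) - 1599/1676 = -2441/(1835*(-127/16)) - 1599/1676 = -2441/1835*(-16/127) - 1599/1676 = 39056/233045 - 1599/1676 = -307181099/390583420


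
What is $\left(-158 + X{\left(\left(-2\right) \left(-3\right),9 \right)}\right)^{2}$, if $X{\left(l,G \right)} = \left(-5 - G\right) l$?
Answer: $58564$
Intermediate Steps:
$X{\left(l,G \right)} = l \left(-5 - G\right)$
$\left(-158 + X{\left(\left(-2\right) \left(-3\right),9 \right)}\right)^{2} = \left(-158 - \left(-2\right) \left(-3\right) \left(5 + 9\right)\right)^{2} = \left(-158 - 6 \cdot 14\right)^{2} = \left(-158 - 84\right)^{2} = \left(-242\right)^{2} = 58564$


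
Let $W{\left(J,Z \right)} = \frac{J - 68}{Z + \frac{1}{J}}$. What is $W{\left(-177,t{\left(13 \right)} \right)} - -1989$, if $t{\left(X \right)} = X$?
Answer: $\frac{906267}{460} \approx 1970.1$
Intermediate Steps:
$W{\left(J,Z \right)} = \frac{-68 + J}{Z + \frac{1}{J}}$
$W{\left(-177,t{\left(13 \right)} \right)} - -1989 = - \frac{177 \left(-68 - 177\right)}{1 - 2301} - -1989 = \left(-177\right) \frac{1}{1 - 2301} \left(-245\right) + 1989 = \left(-177\right) \frac{1}{-2300} \left(-245\right) + 1989 = \left(-177\right) \left(- \frac{1}{2300}\right) \left(-245\right) + 1989 = - \frac{8673}{460} + 1989 = \frac{906267}{460}$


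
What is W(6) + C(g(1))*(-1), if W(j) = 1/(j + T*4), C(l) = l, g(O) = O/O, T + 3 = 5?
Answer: -13/14 ≈ -0.92857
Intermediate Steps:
T = 2 (T = -3 + 5 = 2)
g(O) = 1
W(j) = 1/(8 + j) (W(j) = 1/(j + 2*4) = 1/(j + 8) = 1/(8 + j))
W(6) + C(g(1))*(-1) = 1/(8 + 6) + 1*(-1) = 1/14 - 1 = -13/14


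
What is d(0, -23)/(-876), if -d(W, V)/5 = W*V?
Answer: 0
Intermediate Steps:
d(W, V) = -5*V*W (d(W, V) = -5*W*V = -5*V*W)
d(0, -23)/(-876) = -5*(-23)*0/(-876) = 0*(-1/876) = 0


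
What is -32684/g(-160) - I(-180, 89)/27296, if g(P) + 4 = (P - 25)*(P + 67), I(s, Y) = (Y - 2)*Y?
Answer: -1025329807/469518496 ≈ -2.1838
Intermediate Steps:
I(s, Y) = Y*(-2 + Y) (I(s, Y) = (-2 + Y)*Y = Y*(-2 + Y))
g(P) = -4 + (-25 + P)*(67 + P) (g(P) = -4 + (P - 25)*(P + 67) = -4 + (-25 + P)*(67 + P))
-32684/g(-160) - I(-180, 89)/27296 = -32684/(-1679 + (-160)² + 42*(-160)) - 89*(-2 + 89)/27296 = -32684/(-1679 + 25600 - 6720) - 89*87*(1/27296) = -32684/17201 - 1*7743*(1/27296) = -32684*1/17201 - 7743*1/27296 = -32684/17201 - 7743/27296 = -1025329807/469518496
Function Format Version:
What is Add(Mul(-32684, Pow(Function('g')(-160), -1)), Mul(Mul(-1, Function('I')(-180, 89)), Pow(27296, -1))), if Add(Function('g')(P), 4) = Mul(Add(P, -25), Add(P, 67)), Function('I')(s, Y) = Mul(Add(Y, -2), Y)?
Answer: Rational(-1025329807, 469518496) ≈ -2.1838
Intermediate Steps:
Function('I')(s, Y) = Mul(Y, Add(-2, Y)) (Function('I')(s, Y) = Mul(Add(-2, Y), Y) = Mul(Y, Add(-2, Y)))
Function('g')(P) = Add(-4, Mul(Add(-25, P), Add(67, P))) (Function('g')(P) = Add(-4, Mul(Add(P, -25), Add(P, 67))) = Add(-4, Mul(Add(-25, P), Add(67, P))))
Add(Mul(-32684, Pow(Function('g')(-160), -1)), Mul(Mul(-1, Function('I')(-180, 89)), Pow(27296, -1))) = Add(Mul(-32684, Pow(Add(-1679, Pow(-160, 2), Mul(42, -160)), -1)), Mul(Mul(-1, Mul(89, Add(-2, 89))), Pow(27296, -1))) = Add(Mul(-32684, Pow(Add(-1679, 25600, -6720), -1)), Mul(Mul(-1, Mul(89, 87)), Rational(1, 27296))) = Add(Mul(-32684, Pow(17201, -1)), Mul(Mul(-1, 7743), Rational(1, 27296))) = Add(Mul(-32684, Rational(1, 17201)), Mul(-7743, Rational(1, 27296))) = Add(Rational(-32684, 17201), Rational(-7743, 27296)) = Rational(-1025329807, 469518496)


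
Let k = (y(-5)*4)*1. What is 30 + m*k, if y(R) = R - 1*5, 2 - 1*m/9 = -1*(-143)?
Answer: 50790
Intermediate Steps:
m = -1269 (m = 18 - (-9)*(-143) = 18 - 9*143 = 18 - 1287 = -1269)
y(R) = -5 + R (y(R) = R - 5 = -5 + R)
k = -40 (k = ((-5 - 5)*4)*1 = -10*4*1 = -40*1 = -40)
30 + m*k = 30 - 1269*(-40) = 30 + 50760 = 50790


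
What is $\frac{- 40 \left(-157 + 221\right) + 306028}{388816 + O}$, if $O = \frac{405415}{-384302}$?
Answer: $\frac{116623359336}{149422361017} \approx 0.78049$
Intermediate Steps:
$O = - \frac{405415}{384302}$ ($O = 405415 \left(- \frac{1}{384302}\right) = - \frac{405415}{384302} \approx -1.0549$)
$\frac{- 40 \left(-157 + 221\right) + 306028}{388816 + O} = \frac{- 40 \left(-157 + 221\right) + 306028}{388816 - \frac{405415}{384302}} = \frac{\left(-40\right) 64 + 306028}{\frac{149422361017}{384302}} = \left(-2560 + 306028\right) \frac{384302}{149422361017} = 303468 \cdot \frac{384302}{149422361017} = \frac{116623359336}{149422361017}$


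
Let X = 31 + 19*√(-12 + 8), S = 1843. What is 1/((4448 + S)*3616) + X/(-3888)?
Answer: -1632389/204734304 - 19*I/1944 ≈ -0.0079732 - 0.0097737*I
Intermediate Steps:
X = 31 + 38*I (X = 31 + 19*√(-4) = 31 + 19*(2*I) = 31 + 38*I ≈ 31.0 + 38.0*I)
1/((4448 + S)*3616) + X/(-3888) = 1/((4448 + 1843)*3616) + (31 + 38*I)/(-3888) = (1/3616)/6291 + (31 + 38*I)*(-1/3888) = (1/6291)*(1/3616) + (-31/3888 - 19*I/1944) = 1/22748256 + (-31/3888 - 19*I/1944) = -1632389/204734304 - 19*I/1944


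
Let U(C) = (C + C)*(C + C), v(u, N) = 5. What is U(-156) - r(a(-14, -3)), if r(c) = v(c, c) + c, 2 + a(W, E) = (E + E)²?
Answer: 97305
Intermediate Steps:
a(W, E) = -2 + 4*E² (a(W, E) = -2 + (E + E)² = -2 + (2*E)² = -2 + 4*E²)
U(C) = 4*C² (U(C) = (2*C)*(2*C) = 4*C²)
r(c) = 5 + c
U(-156) - r(a(-14, -3)) = 4*(-156)² - (5 + (-2 + 4*(-3)²)) = 4*24336 - (5 + (-2 + 4*9)) = 97344 - (5 + (-2 + 36)) = 97344 - (5 + 34) = 97344 - 1*39 = 97344 - 39 = 97305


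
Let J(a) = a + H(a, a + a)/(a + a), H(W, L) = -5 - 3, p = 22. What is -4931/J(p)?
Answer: -54241/240 ≈ -226.00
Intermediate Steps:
H(W, L) = -8
J(a) = a - 4/a (J(a) = a - 8/(a + a) = a - 8*1/(2*a) = a - 4/a)
-4931/J(p) = -4931/(22 - 4/22) = -4931/(22 - 4*1/22) = -4931/(22 - 2/11) = -4931/240/11 = -4931*11/240 = -54241/240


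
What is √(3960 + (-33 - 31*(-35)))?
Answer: 2*√1253 ≈ 70.796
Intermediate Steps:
√(3960 + (-33 - 31*(-35))) = √(3960 + (-33 + 1085)) = √(3960 + 1052) = √5012 = 2*√1253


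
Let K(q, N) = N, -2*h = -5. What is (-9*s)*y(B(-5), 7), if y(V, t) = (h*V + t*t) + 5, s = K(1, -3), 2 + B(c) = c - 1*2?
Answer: 1701/2 ≈ 850.50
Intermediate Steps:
h = 5/2 (h = -½*(-5) = 5/2 ≈ 2.5000)
B(c) = -4 + c (B(c) = -2 + (c - 1*2) = -2 + (c - 2) = -2 + (-2 + c) = -4 + c)
s = -3
y(V, t) = 5 + t² + 5*V/2 (y(V, t) = (5*V/2 + t*t) + 5 = (5*V/2 + t²) + 5 = (t² + 5*V/2) + 5 = 5 + t² + 5*V/2)
(-9*s)*y(B(-5), 7) = (-9*(-3))*(5 + 7² + 5*(-4 - 5)/2) = 27*(5 + 49 + (5/2)*(-9)) = 27*(5 + 49 - 45/2) = 27*(63/2) = 1701/2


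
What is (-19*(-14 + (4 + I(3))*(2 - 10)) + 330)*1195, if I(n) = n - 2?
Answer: 1620420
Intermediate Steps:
I(n) = -2 + n
(-19*(-14 + (4 + I(3))*(2 - 10)) + 330)*1195 = (-19*(-14 + (4 + (-2 + 3))*(2 - 10)) + 330)*1195 = (-19*(-14 + (4 + 1)*(-8)) + 330)*1195 = (-19*(-14 + 5*(-8)) + 330)*1195 = (-19*(-14 - 40) + 330)*1195 = (-19*(-54) + 330)*1195 = (1026 + 330)*1195 = 1356*1195 = 1620420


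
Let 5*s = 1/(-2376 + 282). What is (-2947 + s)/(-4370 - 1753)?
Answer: 30855091/64107810 ≈ 0.48130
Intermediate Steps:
s = -1/10470 (s = 1/(5*(-2376 + 282)) = (⅕)/(-2094) = (⅕)*(-1/2094) = -1/10470 ≈ -9.5511e-5)
(-2947 + s)/(-4370 - 1753) = (-2947 - 1/10470)/(-4370 - 1753) = -30855091/10470/(-6123) = -30855091/10470*(-1/6123) = 30855091/64107810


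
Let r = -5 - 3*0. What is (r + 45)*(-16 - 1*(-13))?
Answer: -120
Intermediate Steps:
r = -5 (r = -5 + 0 = -5)
(r + 45)*(-16 - 1*(-13)) = (-5 + 45)*(-16 - 1*(-13)) = 40*(-16 + 13) = 40*(-3) = -120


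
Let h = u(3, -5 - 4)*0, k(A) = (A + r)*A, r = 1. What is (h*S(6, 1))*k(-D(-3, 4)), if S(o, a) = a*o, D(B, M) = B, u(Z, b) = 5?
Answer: 0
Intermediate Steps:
k(A) = A*(1 + A) (k(A) = (A + 1)*A = (1 + A)*A = A*(1 + A))
h = 0 (h = 5*0 = 0)
(h*S(6, 1))*k(-D(-3, 4)) = (0*(1*6))*((-1*(-3))*(1 - 1*(-3))) = (0*6)*(3*(1 + 3)) = 0*(3*4) = 0*12 = 0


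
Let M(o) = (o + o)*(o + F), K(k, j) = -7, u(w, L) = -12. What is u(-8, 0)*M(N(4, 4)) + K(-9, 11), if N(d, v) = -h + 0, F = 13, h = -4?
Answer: -1639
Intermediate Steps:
N(d, v) = 4 (N(d, v) = -1*(-4) + 0 = 4 + 0 = 4)
M(o) = 2*o*(13 + o) (M(o) = (o + o)*(o + 13) = (2*o)*(13 + o) = 2*o*(13 + o))
u(-8, 0)*M(N(4, 4)) + K(-9, 11) = -24*4*(13 + 4) - 7 = -24*4*17 - 7 = -12*136 - 7 = -1632 - 7 = -1639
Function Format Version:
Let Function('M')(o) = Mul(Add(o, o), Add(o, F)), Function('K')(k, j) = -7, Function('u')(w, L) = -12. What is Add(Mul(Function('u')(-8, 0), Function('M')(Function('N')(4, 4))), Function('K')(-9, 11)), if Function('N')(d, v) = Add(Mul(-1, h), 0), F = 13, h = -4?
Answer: -1639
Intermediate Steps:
Function('N')(d, v) = 4 (Function('N')(d, v) = Add(Mul(-1, -4), 0) = Add(4, 0) = 4)
Function('M')(o) = Mul(2, o, Add(13, o)) (Function('M')(o) = Mul(Add(o, o), Add(o, 13)) = Mul(Mul(2, o), Add(13, o)) = Mul(2, o, Add(13, o)))
Add(Mul(Function('u')(-8, 0), Function('M')(Function('N')(4, 4))), Function('K')(-9, 11)) = Add(Mul(-12, Mul(2, 4, Add(13, 4))), -7) = Add(Mul(-12, Mul(2, 4, 17)), -7) = Add(Mul(-12, 136), -7) = Add(-1632, -7) = -1639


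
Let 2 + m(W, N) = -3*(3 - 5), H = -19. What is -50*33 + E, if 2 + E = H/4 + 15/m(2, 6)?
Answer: -1653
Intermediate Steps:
m(W, N) = 4 (m(W, N) = -2 - 3*(3 - 5) = -2 - 3*(-2) = -2 - 1*(-6) = -2 + 6 = 4)
E = -3 (E = -2 + (-19/4 + 15/4) = -2 - 1 = -3)
-50*33 + E = -50*33 - 3 = -1650 - 3 = -1653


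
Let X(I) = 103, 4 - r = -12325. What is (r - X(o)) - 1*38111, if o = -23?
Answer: -25885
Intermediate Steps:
r = 12329 (r = 4 - 1*(-12325) = 4 + 12325 = 12329)
(r - X(o)) - 1*38111 = (12329 - 1*103) - 1*38111 = (12329 - 103) - 38111 = 12226 - 38111 = -25885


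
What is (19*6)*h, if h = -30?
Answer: -3420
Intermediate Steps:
(19*6)*h = (19*6)*(-30) = 114*(-30) = -3420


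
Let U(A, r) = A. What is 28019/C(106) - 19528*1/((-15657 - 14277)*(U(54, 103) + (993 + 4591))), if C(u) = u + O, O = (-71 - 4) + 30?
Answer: 1182177189289/2573710353 ≈ 459.33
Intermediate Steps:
O = -45 (O = -75 + 30 = -45)
C(u) = -45 + u (C(u) = u - 45 = -45 + u)
28019/C(106) - 19528*1/((-15657 - 14277)*(U(54, 103) + (993 + 4591))) = 28019/(-45 + 106) - 19528*1/((-15657 - 14277)*(54 + (993 + 4591))) = 28019/61 - 19528*(-1/(29934*(54 + 5584))) = 28019*(1/61) - 19528/(5638*(-29934)) = 28019/61 - 19528/(-168767892) = 28019/61 - 19528*(-1/168767892) = 28019/61 + 4882/42191973 = 1182177189289/2573710353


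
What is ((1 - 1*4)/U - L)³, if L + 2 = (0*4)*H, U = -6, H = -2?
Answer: 125/8 ≈ 15.625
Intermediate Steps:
L = -2 (L = -2 + (0*4)*(-2) = -2 + 0*(-2) = -2 + 0 = -2)
((1 - 1*4)/U - L)³ = ((1 - 1*4)/(-6) - 1*(-2))³ = ((1 - 4)*(-⅙) + 2)³ = (-3*(-⅙) + 2)³ = (½ + 2)³ = (5/2)³ = 125/8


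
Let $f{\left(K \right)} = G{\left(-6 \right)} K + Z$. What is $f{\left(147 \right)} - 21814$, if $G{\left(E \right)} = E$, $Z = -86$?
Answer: $-22782$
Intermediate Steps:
$f{\left(K \right)} = -86 - 6 K$ ($f{\left(K \right)} = - 6 K - 86 = -86 - 6 K$)
$f{\left(147 \right)} - 21814 = \left(-86 - 882\right) - 21814 = -968 - 21814 = -22782$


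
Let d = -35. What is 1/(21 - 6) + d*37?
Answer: -19424/15 ≈ -1294.9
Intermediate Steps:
1/(21 - 6) + d*37 = 1/(21 - 6) - 35*37 = 1/15 - 1295 = -19424/15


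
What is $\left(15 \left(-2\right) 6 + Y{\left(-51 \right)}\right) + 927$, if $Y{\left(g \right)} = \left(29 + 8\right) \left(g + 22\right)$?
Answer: $-326$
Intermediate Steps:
$Y{\left(g \right)} = 814 + 37 g$ ($Y{\left(g \right)} = 37 \left(22 + g\right) = 814 + 37 g$)
$\left(15 \left(-2\right) 6 + Y{\left(-51 \right)}\right) + 927 = \left(15 \left(-2\right) 6 + \left(814 + 37 \left(-51\right)\right)\right) + 927 = \left(\left(-30\right) 6 + \left(814 - 1887\right)\right) + 927 = \left(-180 - 1073\right) + 927 = -1253 + 927 = -326$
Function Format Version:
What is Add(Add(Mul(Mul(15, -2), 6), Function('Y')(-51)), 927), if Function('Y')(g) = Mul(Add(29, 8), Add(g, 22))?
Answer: -326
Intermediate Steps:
Function('Y')(g) = Add(814, Mul(37, g)) (Function('Y')(g) = Mul(37, Add(22, g)) = Add(814, Mul(37, g)))
Add(Add(Mul(Mul(15, -2), 6), Function('Y')(-51)), 927) = Add(Add(Mul(Mul(15, -2), 6), Add(814, Mul(37, -51))), 927) = Add(Add(Mul(-30, 6), Add(814, -1887)), 927) = Add(Add(-180, -1073), 927) = Add(-1253, 927) = -326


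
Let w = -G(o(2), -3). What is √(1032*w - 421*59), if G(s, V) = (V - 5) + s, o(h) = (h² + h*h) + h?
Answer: I*√26903 ≈ 164.02*I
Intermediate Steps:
o(h) = h + 2*h² (o(h) = (h² + h²) + h = 2*h² + h = h + 2*h²)
G(s, V) = -5 + V + s (G(s, V) = (-5 + V) + s = -5 + V + s)
w = -2 (w = -(-5 - 3 + 2*(1 + 2*2)) = -(-5 - 3 + 2*(1 + 4)) = -(-5 - 3 + 2*5) = -(-5 - 3 + 10) = -1*2 = -2)
√(1032*w - 421*59) = √(1032*(-2) - 421*59) = √(-2064 - 24839) = √(-26903) = I*√26903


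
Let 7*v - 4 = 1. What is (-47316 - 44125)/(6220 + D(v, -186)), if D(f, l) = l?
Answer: -13063/862 ≈ -15.154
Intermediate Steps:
v = 5/7 (v = 4/7 + (1/7)*1 = 4/7 + 1/7 = 5/7 ≈ 0.71429)
(-47316 - 44125)/(6220 + D(v, -186)) = (-47316 - 44125)/(6220 - 186) = -91441/6034 = -91441*1/6034 = -13063/862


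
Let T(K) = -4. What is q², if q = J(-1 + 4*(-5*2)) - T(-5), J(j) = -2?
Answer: 4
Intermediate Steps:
q = 2 (q = -2 - 1*(-4) = -2 + 4 = 2)
q² = 2² = 4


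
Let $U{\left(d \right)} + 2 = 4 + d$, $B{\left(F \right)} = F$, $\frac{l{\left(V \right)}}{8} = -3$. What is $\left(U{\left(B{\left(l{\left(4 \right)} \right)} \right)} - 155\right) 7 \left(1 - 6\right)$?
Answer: $6195$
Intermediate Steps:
$l{\left(V \right)} = -24$ ($l{\left(V \right)} = 8 \left(-3\right) = -24$)
$U{\left(d \right)} = 2 + d$ ($U{\left(d \right)} = -2 + \left(4 + d\right) = 2 + d$)
$\left(U{\left(B{\left(l{\left(4 \right)} \right)} \right)} - 155\right) 7 \left(1 - 6\right) = \left(\left(2 - 24\right) - 155\right) 7 \left(1 - 6\right) = \left(-22 - 155\right) 7 \left(-5\right) = \left(-177\right) \left(-35\right) = 6195$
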